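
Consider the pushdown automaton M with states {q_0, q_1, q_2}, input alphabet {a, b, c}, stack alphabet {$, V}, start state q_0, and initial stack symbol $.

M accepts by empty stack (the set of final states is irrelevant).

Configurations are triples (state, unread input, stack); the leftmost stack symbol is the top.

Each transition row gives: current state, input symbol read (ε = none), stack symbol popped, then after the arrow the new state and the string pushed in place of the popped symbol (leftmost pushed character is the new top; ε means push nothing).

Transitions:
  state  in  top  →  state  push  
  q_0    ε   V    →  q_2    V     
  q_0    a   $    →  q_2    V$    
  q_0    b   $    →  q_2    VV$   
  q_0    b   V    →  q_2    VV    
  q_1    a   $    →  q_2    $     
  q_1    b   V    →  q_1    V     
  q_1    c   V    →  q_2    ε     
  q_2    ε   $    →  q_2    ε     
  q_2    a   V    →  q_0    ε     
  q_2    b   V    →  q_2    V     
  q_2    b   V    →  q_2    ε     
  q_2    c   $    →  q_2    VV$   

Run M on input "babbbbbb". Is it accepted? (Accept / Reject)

Accept

One accepting computation: (q_0, babbbbbb, $) ⊢ (q_2, abbbbbb, VV$) ⊢ (q_0, bbbbbb, V$) ⊢ (q_2, bbbbb, VV$) ⊢ (q_2, bbbb, VV$) ⊢ (q_2, bbb, VV$) ⊢ (q_2, bb, VV$) ⊢ (q_2, b, V$) ⊢ (q_2, ε, $) ⊢ (q_2, ε, ε)
All input consumed and the stack is empty.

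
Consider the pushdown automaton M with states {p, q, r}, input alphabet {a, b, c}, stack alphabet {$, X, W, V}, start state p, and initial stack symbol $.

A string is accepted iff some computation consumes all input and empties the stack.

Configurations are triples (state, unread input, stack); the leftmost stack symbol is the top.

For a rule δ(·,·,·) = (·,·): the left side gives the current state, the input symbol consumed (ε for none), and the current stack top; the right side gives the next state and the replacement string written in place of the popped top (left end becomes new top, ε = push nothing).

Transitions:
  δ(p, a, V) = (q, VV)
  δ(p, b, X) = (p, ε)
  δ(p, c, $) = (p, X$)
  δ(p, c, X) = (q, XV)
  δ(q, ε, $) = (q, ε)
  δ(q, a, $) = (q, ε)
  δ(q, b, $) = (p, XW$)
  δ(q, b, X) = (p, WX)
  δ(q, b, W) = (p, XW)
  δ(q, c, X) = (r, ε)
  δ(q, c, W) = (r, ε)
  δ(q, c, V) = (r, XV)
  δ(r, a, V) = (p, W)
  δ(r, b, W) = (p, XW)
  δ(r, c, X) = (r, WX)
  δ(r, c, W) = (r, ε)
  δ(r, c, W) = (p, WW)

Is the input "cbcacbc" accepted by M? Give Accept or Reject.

No computation consumes all input and empties the stack.

Reject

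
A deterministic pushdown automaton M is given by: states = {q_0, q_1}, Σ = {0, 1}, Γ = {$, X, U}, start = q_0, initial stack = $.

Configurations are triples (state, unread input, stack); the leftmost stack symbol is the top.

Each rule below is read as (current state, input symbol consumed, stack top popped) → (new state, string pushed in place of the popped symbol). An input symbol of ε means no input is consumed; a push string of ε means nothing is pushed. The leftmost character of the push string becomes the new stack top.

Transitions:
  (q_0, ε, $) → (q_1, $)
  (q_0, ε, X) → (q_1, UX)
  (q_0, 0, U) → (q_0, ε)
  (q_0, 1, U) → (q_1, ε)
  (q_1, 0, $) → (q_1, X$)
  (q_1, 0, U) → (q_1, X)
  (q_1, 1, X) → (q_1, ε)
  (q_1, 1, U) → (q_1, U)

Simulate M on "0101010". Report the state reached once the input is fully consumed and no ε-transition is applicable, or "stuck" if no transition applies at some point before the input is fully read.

(q_0, 0101010, $) ⊢ (q_1, 0101010, $) ⊢ (q_1, 101010, X$) ⊢ (q_1, 01010, $) ⊢ (q_1, 1010, X$) ⊢ (q_1, 010, $) ⊢ (q_1, 10, X$) ⊢ (q_1, 0, $) ⊢ (q_1, ε, X$)
All input consumed; M is in state q_1.

q_1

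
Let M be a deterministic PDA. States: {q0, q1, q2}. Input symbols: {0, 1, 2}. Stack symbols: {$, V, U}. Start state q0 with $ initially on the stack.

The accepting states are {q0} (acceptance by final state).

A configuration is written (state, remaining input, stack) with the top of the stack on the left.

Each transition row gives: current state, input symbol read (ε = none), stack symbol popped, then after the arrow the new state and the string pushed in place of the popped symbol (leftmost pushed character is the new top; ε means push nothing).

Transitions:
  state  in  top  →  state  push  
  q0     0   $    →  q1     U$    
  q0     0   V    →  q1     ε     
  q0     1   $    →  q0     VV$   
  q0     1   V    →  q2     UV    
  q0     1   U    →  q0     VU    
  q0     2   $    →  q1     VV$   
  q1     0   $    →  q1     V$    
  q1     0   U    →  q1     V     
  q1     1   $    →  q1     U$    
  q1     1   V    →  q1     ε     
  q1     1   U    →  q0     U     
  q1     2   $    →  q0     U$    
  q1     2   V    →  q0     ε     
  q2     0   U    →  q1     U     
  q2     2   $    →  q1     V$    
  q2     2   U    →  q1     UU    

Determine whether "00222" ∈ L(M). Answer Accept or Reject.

(q0, 00222, $) ⊢ (q1, 0222, U$) ⊢ (q1, 222, V$) ⊢ (q0, 22, $) ⊢ (q1, 2, VV$) ⊢ (q0, ε, V$)
All input consumed; state q0 ∈ F.

Accept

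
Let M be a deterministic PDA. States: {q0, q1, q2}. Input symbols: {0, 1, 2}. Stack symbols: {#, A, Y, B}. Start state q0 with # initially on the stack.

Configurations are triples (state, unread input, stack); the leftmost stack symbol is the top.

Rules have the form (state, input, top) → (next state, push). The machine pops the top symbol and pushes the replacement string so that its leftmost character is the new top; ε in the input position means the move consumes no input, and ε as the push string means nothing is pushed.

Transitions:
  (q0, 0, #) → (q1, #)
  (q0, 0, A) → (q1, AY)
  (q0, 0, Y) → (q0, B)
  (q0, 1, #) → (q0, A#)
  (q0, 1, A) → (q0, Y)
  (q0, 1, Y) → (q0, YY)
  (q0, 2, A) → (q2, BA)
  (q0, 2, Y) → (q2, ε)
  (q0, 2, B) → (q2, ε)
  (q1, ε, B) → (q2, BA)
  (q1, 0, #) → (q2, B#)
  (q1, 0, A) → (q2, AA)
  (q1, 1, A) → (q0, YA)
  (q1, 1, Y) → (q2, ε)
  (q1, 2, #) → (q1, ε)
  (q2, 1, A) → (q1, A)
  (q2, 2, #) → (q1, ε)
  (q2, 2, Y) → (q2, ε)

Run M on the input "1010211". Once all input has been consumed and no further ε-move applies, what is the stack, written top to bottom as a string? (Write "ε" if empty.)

(q0, 1010211, #) ⊢ (q0, 010211, A#) ⊢ (q1, 10211, AY#) ⊢ (q0, 0211, YAY#) ⊢ (q0, 211, BAY#) ⊢ (q2, 11, AY#) ⊢ (q1, 1, AY#) ⊢ (q0, ε, YAY#)
All input consumed in state q0 with stack YAY#.

YAY#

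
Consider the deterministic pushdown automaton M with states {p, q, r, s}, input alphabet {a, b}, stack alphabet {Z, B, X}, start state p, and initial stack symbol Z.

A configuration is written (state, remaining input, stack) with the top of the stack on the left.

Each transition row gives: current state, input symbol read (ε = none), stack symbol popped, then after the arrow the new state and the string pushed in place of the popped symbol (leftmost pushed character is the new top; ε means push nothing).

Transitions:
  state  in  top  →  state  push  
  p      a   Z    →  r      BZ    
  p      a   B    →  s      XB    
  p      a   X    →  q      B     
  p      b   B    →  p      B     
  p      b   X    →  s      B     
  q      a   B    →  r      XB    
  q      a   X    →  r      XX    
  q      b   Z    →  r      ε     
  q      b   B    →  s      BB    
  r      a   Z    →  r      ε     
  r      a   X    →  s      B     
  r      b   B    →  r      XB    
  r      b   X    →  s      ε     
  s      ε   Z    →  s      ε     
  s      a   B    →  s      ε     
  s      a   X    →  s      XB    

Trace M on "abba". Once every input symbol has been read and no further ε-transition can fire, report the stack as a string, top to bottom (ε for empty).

(p, abba, Z) ⊢ (r, bba, BZ) ⊢ (r, ba, XBZ) ⊢ (s, a, BZ) ⊢ (s, ε, Z) ⊢ (s, ε, ε)
All input consumed in state s with stack ε.

ε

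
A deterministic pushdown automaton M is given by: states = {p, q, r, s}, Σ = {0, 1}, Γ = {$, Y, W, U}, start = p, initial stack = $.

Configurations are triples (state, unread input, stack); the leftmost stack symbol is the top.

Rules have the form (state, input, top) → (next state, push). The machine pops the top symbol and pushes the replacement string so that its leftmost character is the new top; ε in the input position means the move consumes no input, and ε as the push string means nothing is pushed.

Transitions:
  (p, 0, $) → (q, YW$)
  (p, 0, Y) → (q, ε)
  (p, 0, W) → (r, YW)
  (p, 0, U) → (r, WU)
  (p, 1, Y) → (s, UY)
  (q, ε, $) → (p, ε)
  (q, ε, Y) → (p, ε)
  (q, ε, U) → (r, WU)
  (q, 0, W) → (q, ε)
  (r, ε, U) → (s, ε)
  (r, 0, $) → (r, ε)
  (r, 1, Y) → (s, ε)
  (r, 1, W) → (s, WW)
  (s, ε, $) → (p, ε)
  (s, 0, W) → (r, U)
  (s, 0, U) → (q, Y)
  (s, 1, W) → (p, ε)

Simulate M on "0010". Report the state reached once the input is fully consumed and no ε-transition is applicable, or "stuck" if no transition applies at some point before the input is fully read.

(p, 0010, $)
  read 0, top $: go to q, push YW$ → (q, 010, YW$)
  ε-move, top Y: go to p, push ε → (p, 010, W$)
  read 0, top W: go to r, push YW → (r, 10, YW$)
  read 1, top Y: go to s, push ε → (s, 0, W$)
  read 0, top W: go to r, push U → (r, ε, U$)
  ε-move, top U: go to s, push ε → (s, ε, $)
  ε-move, top $: go to p, push ε → (p, ε, ε)
All input consumed; M is in state p.

p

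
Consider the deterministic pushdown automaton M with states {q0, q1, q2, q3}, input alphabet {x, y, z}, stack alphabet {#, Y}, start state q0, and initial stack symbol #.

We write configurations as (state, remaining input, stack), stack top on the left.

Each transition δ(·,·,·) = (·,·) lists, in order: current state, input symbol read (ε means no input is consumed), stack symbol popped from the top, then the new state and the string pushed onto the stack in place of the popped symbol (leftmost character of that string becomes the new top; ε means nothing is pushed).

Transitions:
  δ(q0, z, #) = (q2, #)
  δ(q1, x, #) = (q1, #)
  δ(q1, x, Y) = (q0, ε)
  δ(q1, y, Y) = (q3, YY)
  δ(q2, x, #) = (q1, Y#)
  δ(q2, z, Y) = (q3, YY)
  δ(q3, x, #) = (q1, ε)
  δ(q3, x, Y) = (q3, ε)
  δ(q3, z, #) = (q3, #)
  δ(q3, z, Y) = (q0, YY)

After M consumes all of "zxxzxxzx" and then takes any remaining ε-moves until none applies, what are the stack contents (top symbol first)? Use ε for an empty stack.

Y#

(q0, zxxzxxzx, #)
  read z, top #: go to q2, push # → (q2, xxzxxzx, #)
  read x, top #: go to q1, push Y# → (q1, xzxxzx, Y#)
  read x, top Y: go to q0, push ε → (q0, zxxzx, #)
  read z, top #: go to q2, push # → (q2, xxzx, #)
  read x, top #: go to q1, push Y# → (q1, xzx, Y#)
  read x, top Y: go to q0, push ε → (q0, zx, #)
  read z, top #: go to q2, push # → (q2, x, #)
  read x, top #: go to q1, push Y# → (q1, ε, Y#)
All input consumed in state q1 with stack Y#.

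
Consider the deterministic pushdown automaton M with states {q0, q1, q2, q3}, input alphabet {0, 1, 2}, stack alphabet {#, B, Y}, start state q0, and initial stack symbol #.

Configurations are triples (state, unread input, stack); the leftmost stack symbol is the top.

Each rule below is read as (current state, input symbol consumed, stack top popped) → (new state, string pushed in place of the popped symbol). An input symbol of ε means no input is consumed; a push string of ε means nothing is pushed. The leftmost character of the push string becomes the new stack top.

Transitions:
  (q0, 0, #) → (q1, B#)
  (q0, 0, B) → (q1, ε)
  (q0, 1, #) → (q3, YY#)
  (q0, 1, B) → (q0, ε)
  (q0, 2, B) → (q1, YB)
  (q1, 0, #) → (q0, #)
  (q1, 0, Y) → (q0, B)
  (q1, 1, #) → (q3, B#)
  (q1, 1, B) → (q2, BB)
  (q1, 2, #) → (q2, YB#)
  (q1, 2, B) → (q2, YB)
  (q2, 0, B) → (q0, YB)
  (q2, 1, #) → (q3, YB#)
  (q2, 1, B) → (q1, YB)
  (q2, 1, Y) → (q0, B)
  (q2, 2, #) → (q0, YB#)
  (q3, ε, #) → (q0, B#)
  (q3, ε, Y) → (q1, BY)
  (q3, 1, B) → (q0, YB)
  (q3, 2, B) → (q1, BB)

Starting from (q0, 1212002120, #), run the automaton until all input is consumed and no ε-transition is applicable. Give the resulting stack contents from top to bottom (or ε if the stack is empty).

(q0, 1212002120, #)
  read 1, top #: go to q3, push YY# → (q3, 212002120, YY#)
  ε-move, top Y: go to q1, push BY → (q1, 212002120, BYY#)
  read 2, top B: go to q2, push YB → (q2, 12002120, YBYY#)
  read 1, top Y: go to q0, push B → (q0, 2002120, BBYY#)
  read 2, top B: go to q1, push YB → (q1, 002120, YBBYY#)
  read 0, top Y: go to q0, push B → (q0, 02120, BBBYY#)
  read 0, top B: go to q1, push ε → (q1, 2120, BBYY#)
  read 2, top B: go to q2, push YB → (q2, 120, YBBYY#)
  read 1, top Y: go to q0, push B → (q0, 20, BBBYY#)
  read 2, top B: go to q1, push YB → (q1, 0, YBBBYY#)
  read 0, top Y: go to q0, push B → (q0, ε, BBBBYY#)
All input consumed in state q0 with stack BBBBYY#.

BBBBYY#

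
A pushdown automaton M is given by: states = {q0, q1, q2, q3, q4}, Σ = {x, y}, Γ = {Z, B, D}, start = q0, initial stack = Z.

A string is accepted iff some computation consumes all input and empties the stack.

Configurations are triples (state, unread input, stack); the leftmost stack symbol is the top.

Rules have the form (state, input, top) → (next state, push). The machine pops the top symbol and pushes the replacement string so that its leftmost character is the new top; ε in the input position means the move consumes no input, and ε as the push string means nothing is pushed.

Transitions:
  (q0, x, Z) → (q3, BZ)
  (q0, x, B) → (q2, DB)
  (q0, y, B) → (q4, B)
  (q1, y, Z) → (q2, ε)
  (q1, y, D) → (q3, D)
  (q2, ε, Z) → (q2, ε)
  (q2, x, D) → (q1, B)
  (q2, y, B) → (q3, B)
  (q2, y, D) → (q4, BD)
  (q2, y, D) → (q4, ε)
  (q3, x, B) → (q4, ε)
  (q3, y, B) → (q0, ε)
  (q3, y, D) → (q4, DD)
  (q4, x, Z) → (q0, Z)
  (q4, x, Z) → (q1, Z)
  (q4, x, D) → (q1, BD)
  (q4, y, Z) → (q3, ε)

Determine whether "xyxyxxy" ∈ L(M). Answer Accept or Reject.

Accept

One accepting computation: (q0, xyxyxxy, Z) ⊢ (q3, yxyxxy, BZ) ⊢ (q0, xyxxy, Z) ⊢ (q3, yxxy, BZ) ⊢ (q0, xxy, Z) ⊢ (q3, xy, BZ) ⊢ (q4, y, Z) ⊢ (q3, ε, ε)
All input consumed and the stack is empty.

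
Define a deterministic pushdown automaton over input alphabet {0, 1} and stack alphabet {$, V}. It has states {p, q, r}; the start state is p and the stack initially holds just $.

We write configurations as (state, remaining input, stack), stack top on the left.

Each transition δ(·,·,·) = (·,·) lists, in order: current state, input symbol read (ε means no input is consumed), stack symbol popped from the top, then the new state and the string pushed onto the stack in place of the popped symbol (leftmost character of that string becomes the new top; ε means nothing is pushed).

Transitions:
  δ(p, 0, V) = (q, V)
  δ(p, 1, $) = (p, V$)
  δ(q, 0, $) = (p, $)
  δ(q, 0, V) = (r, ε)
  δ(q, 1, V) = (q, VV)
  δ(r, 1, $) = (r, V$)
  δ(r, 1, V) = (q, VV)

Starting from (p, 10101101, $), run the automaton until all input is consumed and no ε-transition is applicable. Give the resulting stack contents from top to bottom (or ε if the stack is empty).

VVV$

(p, 10101101, $) ⊢ (p, 0101101, V$) ⊢ (q, 101101, V$) ⊢ (q, 01101, VV$) ⊢ (r, 1101, V$) ⊢ (q, 101, VV$) ⊢ (q, 01, VVV$) ⊢ (r, 1, VV$) ⊢ (q, ε, VVV$)
All input consumed in state q with stack VVV$.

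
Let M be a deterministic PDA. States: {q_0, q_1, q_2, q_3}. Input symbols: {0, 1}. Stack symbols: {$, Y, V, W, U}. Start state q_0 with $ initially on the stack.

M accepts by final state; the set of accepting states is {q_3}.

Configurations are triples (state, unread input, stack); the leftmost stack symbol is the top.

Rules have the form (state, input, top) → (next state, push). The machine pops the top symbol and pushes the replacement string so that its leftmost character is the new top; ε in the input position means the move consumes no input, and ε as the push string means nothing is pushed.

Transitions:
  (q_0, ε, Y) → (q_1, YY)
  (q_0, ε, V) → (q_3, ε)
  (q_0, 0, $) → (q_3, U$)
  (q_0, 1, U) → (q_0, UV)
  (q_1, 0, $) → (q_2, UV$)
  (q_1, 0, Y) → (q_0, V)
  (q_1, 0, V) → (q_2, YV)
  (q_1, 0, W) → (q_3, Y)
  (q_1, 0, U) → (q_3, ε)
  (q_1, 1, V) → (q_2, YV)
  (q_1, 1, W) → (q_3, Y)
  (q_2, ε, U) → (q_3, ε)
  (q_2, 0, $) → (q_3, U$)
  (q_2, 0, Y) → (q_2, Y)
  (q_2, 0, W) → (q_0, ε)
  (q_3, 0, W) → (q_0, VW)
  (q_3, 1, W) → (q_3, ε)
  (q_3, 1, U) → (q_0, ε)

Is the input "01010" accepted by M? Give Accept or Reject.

(q_0, 01010, $)
  read 0, top $: go to q_3, push U$ → (q_3, 1010, U$)
  read 1, top U: go to q_0, push ε → (q_0, 010, $)
  read 0, top $: go to q_3, push U$ → (q_3, 10, U$)
  read 1, top U: go to q_0, push ε → (q_0, 0, $)
  read 0, top $: go to q_3, push U$ → (q_3, ε, U$)
All input consumed; state q_3 ∈ F.

Accept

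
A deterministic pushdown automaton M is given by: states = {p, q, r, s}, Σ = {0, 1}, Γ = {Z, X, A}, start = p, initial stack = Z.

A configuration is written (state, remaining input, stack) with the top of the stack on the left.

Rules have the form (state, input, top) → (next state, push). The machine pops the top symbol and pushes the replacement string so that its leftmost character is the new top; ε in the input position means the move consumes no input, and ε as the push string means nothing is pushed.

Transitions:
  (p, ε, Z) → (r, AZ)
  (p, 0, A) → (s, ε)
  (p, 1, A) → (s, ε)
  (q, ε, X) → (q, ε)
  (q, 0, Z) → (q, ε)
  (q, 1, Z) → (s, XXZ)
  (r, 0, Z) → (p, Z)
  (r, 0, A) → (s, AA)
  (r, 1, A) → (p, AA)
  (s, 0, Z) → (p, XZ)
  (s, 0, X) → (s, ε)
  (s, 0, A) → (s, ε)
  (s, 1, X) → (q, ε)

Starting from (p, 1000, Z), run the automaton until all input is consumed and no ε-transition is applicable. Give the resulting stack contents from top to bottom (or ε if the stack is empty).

XZ

(p, 1000, Z)
  ε-move, top Z: go to r, push AZ → (r, 1000, AZ)
  read 1, top A: go to p, push AA → (p, 000, AAZ)
  read 0, top A: go to s, push ε → (s, 00, AZ)
  read 0, top A: go to s, push ε → (s, 0, Z)
  read 0, top Z: go to p, push XZ → (p, ε, XZ)
All input consumed in state p with stack XZ.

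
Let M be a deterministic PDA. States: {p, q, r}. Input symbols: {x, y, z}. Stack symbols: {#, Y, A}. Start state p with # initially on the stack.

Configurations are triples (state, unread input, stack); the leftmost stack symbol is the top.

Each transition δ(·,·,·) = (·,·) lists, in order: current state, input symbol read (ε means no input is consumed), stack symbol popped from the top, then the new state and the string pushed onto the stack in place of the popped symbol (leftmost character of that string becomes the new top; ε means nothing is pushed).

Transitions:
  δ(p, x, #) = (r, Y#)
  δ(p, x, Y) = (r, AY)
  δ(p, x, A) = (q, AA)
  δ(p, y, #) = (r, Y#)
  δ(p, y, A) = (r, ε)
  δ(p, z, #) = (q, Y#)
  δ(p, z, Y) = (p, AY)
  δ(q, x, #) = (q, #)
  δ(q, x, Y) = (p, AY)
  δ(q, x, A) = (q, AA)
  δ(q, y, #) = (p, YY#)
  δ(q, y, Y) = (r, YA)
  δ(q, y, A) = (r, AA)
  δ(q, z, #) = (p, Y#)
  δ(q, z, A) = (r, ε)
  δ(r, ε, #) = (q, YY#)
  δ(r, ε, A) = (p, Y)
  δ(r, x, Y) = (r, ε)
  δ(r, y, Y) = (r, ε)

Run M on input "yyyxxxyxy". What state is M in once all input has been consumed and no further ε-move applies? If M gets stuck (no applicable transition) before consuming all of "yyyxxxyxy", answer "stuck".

stuck

(p, yyyxxxyxy, #)
  read y, top #: go to r, push Y# → (r, yyxxxyxy, Y#)
  read y, top Y: go to r, push ε → (r, yxxxyxy, #)
  ε-move, top #: go to q, push YY# → (q, yxxxyxy, YY#)
  read y, top Y: go to r, push YA → (r, xxxyxy, YAY#)
  read x, top Y: go to r, push ε → (r, xxyxy, AY#)
  ε-move, top A: go to p, push Y → (p, xxyxy, YY#)
  read x, top Y: go to r, push AY → (r, xyxy, AYY#)
  ε-move, top A: go to p, push Y → (p, xyxy, YYY#)
  read x, top Y: go to r, push AY → (r, yxy, AYYY#)
  ε-move, top A: go to p, push Y → (p, yxy, YYYY#)
No transition for (p, y, top Y); M blocks with input yxy remaining.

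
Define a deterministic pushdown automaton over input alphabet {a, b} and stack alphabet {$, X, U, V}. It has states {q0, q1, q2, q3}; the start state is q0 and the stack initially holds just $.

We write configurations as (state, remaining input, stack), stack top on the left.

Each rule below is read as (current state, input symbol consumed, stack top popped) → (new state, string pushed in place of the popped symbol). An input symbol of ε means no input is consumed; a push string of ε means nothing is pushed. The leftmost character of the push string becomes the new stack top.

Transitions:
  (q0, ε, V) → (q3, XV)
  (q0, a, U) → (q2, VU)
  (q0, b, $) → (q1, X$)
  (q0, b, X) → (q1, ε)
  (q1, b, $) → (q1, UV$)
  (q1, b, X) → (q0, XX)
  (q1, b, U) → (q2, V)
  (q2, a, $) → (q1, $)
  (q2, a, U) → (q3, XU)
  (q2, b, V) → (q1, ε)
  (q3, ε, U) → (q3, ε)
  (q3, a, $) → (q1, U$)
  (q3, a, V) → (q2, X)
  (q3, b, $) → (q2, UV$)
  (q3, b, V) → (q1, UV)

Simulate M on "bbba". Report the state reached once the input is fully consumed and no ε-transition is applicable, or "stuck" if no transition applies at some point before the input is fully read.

(q0, bbba, $)
  read b, top $: go to q1, push X$ → (q1, bba, X$)
  read b, top X: go to q0, push XX → (q0, ba, XX$)
  read b, top X: go to q1, push ε → (q1, a, X$)
No transition for (q1, a, top X); M blocks with input a remaining.

stuck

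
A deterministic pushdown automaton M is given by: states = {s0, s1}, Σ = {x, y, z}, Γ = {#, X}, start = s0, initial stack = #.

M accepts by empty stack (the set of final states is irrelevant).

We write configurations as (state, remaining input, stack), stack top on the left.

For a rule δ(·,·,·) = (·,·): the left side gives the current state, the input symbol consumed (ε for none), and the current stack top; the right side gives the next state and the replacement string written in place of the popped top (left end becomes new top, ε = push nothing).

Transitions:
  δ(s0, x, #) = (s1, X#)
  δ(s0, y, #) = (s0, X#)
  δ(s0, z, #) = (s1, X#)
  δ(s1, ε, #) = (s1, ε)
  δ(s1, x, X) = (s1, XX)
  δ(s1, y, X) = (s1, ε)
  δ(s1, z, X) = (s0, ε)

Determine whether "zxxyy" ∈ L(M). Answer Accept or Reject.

(s0, zxxyy, #) ⊢ (s1, xxyy, X#) ⊢ (s1, xyy, XX#) ⊢ (s1, yy, XXX#) ⊢ (s1, y, XX#) ⊢ (s1, ε, X#)
All input consumed; stack is X#, not empty, and no further ε-move applies.

Reject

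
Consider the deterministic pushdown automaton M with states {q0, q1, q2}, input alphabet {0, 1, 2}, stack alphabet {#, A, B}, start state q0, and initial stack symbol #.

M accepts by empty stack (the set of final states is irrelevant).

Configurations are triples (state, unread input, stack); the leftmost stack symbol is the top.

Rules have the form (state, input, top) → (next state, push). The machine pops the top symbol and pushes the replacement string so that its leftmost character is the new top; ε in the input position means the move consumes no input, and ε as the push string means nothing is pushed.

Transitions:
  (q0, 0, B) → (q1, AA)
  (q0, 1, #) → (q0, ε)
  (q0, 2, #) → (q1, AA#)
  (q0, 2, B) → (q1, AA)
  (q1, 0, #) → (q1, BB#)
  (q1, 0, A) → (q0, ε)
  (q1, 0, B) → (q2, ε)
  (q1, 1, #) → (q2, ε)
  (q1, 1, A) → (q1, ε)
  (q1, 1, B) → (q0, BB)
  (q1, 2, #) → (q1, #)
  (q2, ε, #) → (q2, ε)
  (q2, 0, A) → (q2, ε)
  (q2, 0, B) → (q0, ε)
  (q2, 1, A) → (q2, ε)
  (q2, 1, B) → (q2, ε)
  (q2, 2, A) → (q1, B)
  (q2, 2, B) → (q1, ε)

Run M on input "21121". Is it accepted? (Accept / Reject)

Accept

(q0, 21121, #)
  read 2, top #: go to q1, push AA# → (q1, 1121, AA#)
  read 1, top A: go to q1, push ε → (q1, 121, A#)
  read 1, top A: go to q1, push ε → (q1, 21, #)
  read 2, top #: go to q1, push # → (q1, 1, #)
  read 1, top #: go to q2, push ε → (q2, ε, ε)
All input consumed and the stack is empty.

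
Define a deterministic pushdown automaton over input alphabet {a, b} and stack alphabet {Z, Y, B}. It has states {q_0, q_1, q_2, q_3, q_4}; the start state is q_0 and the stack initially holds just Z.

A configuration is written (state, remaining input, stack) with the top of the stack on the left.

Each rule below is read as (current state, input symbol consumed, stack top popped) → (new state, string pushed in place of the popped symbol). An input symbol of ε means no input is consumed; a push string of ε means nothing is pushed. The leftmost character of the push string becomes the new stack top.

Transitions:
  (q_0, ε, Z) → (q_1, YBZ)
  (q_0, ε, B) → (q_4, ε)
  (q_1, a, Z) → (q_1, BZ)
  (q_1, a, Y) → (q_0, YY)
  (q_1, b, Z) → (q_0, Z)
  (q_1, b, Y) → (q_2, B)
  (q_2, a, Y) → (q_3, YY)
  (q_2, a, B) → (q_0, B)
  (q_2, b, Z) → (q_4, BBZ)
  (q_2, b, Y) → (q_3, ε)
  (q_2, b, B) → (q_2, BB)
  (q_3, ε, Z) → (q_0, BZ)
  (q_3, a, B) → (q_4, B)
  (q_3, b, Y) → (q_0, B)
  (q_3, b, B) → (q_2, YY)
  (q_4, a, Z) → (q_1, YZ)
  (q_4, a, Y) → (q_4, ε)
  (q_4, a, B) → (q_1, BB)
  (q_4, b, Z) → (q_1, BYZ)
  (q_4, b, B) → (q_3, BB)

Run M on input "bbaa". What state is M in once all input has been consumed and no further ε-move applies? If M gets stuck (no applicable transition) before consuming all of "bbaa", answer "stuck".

(q_0, bbaa, Z) ⊢ (q_1, bbaa, YBZ) ⊢ (q_2, baa, BBZ) ⊢ (q_2, aa, BBBZ) ⊢ (q_0, a, BBBZ) ⊢ (q_4, a, BBZ) ⊢ (q_1, ε, BBBZ)
All input consumed; M is in state q_1.

q_1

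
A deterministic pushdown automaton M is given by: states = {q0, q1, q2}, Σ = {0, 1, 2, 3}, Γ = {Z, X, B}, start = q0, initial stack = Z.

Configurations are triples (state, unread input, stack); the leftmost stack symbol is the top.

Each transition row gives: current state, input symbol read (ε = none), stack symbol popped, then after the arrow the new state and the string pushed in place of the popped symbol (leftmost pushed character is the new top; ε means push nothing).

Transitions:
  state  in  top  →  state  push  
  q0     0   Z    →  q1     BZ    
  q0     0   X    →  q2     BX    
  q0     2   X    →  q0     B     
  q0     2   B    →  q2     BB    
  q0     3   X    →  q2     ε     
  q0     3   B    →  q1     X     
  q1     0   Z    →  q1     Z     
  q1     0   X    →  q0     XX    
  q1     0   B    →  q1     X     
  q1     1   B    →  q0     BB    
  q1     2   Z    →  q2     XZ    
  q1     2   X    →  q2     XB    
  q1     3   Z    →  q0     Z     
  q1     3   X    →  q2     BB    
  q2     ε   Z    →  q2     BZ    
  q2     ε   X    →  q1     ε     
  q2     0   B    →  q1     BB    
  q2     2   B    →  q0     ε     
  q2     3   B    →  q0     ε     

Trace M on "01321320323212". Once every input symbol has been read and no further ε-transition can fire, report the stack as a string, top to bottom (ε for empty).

(q0, 01321320323212, Z)
  read 0, top Z: go to q1, push BZ → (q1, 1321320323212, BZ)
  read 1, top B: go to q0, push BB → (q0, 321320323212, BBZ)
  read 3, top B: go to q1, push X → (q1, 21320323212, XBZ)
  read 2, top X: go to q2, push XB → (q2, 1320323212, XBBZ)
  ε-move, top X: go to q1, push ε → (q1, 1320323212, BBZ)
  read 1, top B: go to q0, push BB → (q0, 320323212, BBBZ)
  read 3, top B: go to q1, push X → (q1, 20323212, XBBZ)
  read 2, top X: go to q2, push XB → (q2, 0323212, XBBBZ)
  ε-move, top X: go to q1, push ε → (q1, 0323212, BBBZ)
  read 0, top B: go to q1, push X → (q1, 323212, XBBZ)
  read 3, top X: go to q2, push BB → (q2, 23212, BBBBZ)
  read 2, top B: go to q0, push ε → (q0, 3212, BBBZ)
  read 3, top B: go to q1, push X → (q1, 212, XBBZ)
  read 2, top X: go to q2, push XB → (q2, 12, XBBBZ)
  ε-move, top X: go to q1, push ε → (q1, 12, BBBZ)
  read 1, top B: go to q0, push BB → (q0, 2, BBBBZ)
  read 2, top B: go to q2, push BB → (q2, ε, BBBBBZ)
All input consumed in state q2 with stack BBBBBZ.

BBBBBZ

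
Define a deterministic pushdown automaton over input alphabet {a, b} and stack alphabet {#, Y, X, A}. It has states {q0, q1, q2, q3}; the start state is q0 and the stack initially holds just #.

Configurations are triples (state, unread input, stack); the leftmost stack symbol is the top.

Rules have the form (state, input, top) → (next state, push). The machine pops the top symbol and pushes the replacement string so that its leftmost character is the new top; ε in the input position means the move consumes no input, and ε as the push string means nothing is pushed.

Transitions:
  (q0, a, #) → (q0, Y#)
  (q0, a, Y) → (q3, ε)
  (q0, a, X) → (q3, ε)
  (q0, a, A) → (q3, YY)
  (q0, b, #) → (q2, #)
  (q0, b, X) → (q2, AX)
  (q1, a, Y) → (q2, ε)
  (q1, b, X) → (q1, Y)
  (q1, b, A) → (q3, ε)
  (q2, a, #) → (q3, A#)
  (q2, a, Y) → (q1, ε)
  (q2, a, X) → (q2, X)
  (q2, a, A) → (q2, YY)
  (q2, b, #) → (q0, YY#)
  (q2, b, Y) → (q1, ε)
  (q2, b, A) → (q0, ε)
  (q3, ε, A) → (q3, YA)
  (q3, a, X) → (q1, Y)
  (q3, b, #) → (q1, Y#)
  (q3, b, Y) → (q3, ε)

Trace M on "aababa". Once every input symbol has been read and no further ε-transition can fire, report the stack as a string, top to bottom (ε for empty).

Y#

(q0, aababa, #)
  read a, top #: go to q0, push Y# → (q0, ababa, Y#)
  read a, top Y: go to q3, push ε → (q3, baba, #)
  read b, top #: go to q1, push Y# → (q1, aba, Y#)
  read a, top Y: go to q2, push ε → (q2, ba, #)
  read b, top #: go to q0, push YY# → (q0, a, YY#)
  read a, top Y: go to q3, push ε → (q3, ε, Y#)
All input consumed in state q3 with stack Y#.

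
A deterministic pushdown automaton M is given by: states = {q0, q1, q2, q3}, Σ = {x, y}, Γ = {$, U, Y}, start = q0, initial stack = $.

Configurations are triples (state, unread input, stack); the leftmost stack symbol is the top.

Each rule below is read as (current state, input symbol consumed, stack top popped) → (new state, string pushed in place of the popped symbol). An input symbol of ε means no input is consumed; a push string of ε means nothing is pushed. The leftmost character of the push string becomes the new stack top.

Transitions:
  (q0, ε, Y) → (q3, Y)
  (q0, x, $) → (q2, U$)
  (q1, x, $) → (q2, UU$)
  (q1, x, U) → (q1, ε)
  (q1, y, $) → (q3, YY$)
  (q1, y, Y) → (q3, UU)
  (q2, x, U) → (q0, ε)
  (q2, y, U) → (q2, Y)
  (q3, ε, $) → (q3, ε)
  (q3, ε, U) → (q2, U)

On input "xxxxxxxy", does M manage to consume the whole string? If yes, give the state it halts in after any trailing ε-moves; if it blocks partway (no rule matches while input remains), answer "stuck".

(q0, xxxxxxxy, $)
  read x, top $: go to q2, push U$ → (q2, xxxxxxy, U$)
  read x, top U: go to q0, push ε → (q0, xxxxxy, $)
  read x, top $: go to q2, push U$ → (q2, xxxxy, U$)
  read x, top U: go to q0, push ε → (q0, xxxy, $)
  read x, top $: go to q2, push U$ → (q2, xxy, U$)
  read x, top U: go to q0, push ε → (q0, xy, $)
  read x, top $: go to q2, push U$ → (q2, y, U$)
  read y, top U: go to q2, push Y → (q2, ε, Y$)
All input consumed; M is in state q2.

q2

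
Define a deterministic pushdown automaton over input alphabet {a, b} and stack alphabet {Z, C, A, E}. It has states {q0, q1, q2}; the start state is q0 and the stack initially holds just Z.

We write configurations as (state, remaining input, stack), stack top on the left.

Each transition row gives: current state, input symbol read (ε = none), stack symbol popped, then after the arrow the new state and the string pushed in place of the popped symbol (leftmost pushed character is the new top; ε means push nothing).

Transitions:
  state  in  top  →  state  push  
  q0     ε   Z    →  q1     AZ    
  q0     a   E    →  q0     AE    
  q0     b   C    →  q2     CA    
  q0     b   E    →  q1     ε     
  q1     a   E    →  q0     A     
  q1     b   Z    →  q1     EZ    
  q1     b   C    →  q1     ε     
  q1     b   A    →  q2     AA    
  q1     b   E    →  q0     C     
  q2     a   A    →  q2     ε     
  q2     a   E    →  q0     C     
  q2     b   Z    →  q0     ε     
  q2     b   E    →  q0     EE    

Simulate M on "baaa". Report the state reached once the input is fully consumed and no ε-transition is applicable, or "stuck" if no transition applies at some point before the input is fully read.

stuck

(q0, baaa, Z)
  ε-move, top Z: go to q1, push AZ → (q1, baaa, AZ)
  read b, top A: go to q2, push AA → (q2, aaa, AAZ)
  read a, top A: go to q2, push ε → (q2, aa, AZ)
  read a, top A: go to q2, push ε → (q2, a, Z)
No transition for (q2, a, top Z); M blocks with input a remaining.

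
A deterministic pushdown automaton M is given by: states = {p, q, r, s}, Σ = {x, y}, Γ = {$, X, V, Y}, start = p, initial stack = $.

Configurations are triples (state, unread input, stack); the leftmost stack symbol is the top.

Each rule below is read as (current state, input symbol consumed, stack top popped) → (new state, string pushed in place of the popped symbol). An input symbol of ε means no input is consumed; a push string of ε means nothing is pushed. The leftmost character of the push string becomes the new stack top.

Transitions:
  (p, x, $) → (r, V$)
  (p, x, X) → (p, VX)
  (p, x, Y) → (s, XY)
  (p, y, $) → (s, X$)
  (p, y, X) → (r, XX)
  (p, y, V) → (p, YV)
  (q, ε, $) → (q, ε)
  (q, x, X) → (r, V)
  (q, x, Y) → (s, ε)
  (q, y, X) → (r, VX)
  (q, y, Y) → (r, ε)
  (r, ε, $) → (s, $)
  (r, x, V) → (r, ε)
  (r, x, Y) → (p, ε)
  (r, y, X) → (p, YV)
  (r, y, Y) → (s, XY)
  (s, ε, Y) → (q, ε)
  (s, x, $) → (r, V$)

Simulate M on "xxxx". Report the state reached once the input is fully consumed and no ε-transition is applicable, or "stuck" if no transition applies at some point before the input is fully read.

(p, xxxx, $)
  read x, top $: go to r, push V$ → (r, xxx, V$)
  read x, top V: go to r, push ε → (r, xx, $)
  ε-move, top $: go to s, push $ → (s, xx, $)
  read x, top $: go to r, push V$ → (r, x, V$)
  read x, top V: go to r, push ε → (r, ε, $)
  ε-move, top $: go to s, push $ → (s, ε, $)
All input consumed; M is in state s.

s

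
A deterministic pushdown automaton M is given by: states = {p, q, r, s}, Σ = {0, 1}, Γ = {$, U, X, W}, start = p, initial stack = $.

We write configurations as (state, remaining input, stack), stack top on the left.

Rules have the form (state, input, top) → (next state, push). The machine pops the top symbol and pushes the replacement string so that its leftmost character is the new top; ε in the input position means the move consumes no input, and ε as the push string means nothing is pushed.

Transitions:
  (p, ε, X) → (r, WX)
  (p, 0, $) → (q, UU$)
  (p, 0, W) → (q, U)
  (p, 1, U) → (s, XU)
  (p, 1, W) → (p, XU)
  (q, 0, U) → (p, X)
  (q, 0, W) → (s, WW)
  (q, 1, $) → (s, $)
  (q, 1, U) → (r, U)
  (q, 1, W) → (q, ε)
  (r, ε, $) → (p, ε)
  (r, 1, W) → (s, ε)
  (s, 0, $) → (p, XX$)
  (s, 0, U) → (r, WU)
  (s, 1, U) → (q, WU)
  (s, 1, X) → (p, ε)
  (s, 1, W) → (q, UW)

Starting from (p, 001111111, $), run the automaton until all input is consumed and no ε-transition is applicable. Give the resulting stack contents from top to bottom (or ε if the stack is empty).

XU$

(p, 001111111, $) ⊢ (q, 01111111, UU$) ⊢ (p, 1111111, XU$) ⊢ (r, 1111111, WXU$) ⊢ (s, 111111, XU$) ⊢ (p, 11111, U$) ⊢ (s, 1111, XU$) ⊢ (p, 111, U$) ⊢ (s, 11, XU$) ⊢ (p, 1, U$) ⊢ (s, ε, XU$)
All input consumed in state s with stack XU$.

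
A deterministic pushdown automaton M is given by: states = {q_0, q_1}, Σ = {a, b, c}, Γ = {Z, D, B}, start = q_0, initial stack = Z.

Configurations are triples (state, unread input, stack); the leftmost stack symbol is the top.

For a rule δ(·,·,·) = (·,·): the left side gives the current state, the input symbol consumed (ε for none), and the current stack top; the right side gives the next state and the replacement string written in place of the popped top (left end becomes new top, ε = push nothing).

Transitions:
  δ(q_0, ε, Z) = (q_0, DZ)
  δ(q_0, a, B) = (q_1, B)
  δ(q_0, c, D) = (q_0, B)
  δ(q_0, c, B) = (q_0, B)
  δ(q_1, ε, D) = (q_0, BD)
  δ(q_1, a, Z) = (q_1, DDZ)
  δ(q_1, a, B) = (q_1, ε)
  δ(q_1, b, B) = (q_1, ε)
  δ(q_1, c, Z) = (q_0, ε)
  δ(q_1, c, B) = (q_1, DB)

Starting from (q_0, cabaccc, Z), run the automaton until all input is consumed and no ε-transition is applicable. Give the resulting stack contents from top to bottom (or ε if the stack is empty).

(q_0, cabaccc, Z)
  ε-move, top Z: go to q_0, push DZ → (q_0, cabaccc, DZ)
  read c, top D: go to q_0, push B → (q_0, abaccc, BZ)
  read a, top B: go to q_1, push B → (q_1, baccc, BZ)
  read b, top B: go to q_1, push ε → (q_1, accc, Z)
  read a, top Z: go to q_1, push DDZ → (q_1, ccc, DDZ)
  ε-move, top D: go to q_0, push BD → (q_0, ccc, BDDZ)
  read c, top B: go to q_0, push B → (q_0, cc, BDDZ)
  read c, top B: go to q_0, push B → (q_0, c, BDDZ)
  read c, top B: go to q_0, push B → (q_0, ε, BDDZ)
All input consumed in state q_0 with stack BDDZ.

BDDZ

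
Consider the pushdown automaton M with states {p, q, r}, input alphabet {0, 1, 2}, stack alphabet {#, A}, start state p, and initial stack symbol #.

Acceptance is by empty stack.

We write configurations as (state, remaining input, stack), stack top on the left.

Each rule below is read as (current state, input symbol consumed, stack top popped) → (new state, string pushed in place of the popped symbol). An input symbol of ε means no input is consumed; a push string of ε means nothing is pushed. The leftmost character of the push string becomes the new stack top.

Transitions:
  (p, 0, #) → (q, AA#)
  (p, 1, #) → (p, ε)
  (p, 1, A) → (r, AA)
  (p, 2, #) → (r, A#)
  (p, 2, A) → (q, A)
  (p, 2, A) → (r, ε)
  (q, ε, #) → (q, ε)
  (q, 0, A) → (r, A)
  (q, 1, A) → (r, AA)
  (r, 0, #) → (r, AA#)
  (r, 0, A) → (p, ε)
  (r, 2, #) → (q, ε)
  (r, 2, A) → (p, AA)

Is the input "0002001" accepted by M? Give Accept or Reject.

One accepting computation: (p, 0002001, #) ⊢ (q, 002001, AA#) ⊢ (r, 02001, AA#) ⊢ (p, 2001, A#) ⊢ (q, 001, A#) ⊢ (r, 01, A#) ⊢ (p, 1, #) ⊢ (p, ε, ε)
All input consumed and the stack is empty.

Accept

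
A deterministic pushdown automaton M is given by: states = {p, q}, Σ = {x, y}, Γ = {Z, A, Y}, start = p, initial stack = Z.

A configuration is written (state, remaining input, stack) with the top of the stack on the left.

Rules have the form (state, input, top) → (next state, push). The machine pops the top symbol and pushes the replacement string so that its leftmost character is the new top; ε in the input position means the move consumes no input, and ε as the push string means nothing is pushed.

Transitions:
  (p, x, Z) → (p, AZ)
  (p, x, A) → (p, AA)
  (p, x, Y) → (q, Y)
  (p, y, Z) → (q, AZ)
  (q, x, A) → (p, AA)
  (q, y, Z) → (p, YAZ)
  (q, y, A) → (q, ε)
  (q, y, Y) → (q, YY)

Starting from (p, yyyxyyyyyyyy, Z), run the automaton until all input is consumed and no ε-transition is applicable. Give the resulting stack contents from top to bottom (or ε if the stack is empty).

(p, yyyxyyyyyyyy, Z)
  read y, top Z: go to q, push AZ → (q, yyxyyyyyyyy, AZ)
  read y, top A: go to q, push ε → (q, yxyyyyyyyy, Z)
  read y, top Z: go to p, push YAZ → (p, xyyyyyyyy, YAZ)
  read x, top Y: go to q, push Y → (q, yyyyyyyy, YAZ)
  read y, top Y: go to q, push YY → (q, yyyyyyy, YYAZ)
  read y, top Y: go to q, push YY → (q, yyyyyy, YYYAZ)
  read y, top Y: go to q, push YY → (q, yyyyy, YYYYAZ)
  read y, top Y: go to q, push YY → (q, yyyy, YYYYYAZ)
  read y, top Y: go to q, push YY → (q, yyy, YYYYYYAZ)
  read y, top Y: go to q, push YY → (q, yy, YYYYYYYAZ)
  read y, top Y: go to q, push YY → (q, y, YYYYYYYYAZ)
  read y, top Y: go to q, push YY → (q, ε, YYYYYYYYYAZ)
All input consumed in state q with stack YYYYYYYYYAZ.

YYYYYYYYYAZ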